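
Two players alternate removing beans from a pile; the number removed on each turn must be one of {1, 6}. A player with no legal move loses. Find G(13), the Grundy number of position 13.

2

G(0) = 0
G(1) = mex{0} = 1
G(2) = mex{1} = 0
G(3) = mex{0} = 1
G(4) = mex{1} = 0
G(5) = mex{0} = 1
G(6) = mex{1,0} = 2
G(7) = mex{2,1} = 0
G(8) = mex{0,0} = 1
G(9) = mex{1,1} = 0
G(10) = mex{0,0} = 1
G(11) = mex{1,1} = 0
G(12) = mex{0,2} = 1
G(13) = mex{1,0} = 2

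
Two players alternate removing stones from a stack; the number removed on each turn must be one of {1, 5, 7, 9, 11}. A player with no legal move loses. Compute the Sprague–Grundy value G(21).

1

G(0) = 0
G(1) = mex{0} = 1
G(2) = mex{1} = 0
G(3) = mex{0} = 1
G(4) = mex{1} = 0
G(5) = mex{0,0} = 1
G(6) = mex{1,1} = 0
G(7) = mex{0,0,0} = 1
G(8) = mex{1,1,1} = 0
G(9) = mex{0,0,0,0} = 1
G(10) = mex{1,1,1,1} = 0
G(11) = mex{0,0,0,0,0} = 1
G(12) = mex{1,1,1,1,1} = 0
G(13) = mex{0,0,0,0,0} = 1
G(14) = mex{1,1,1,1,1} = 0
G(15) = mex{0,0,0,0,0} = 1
G(16) = mex{1,1,1,1,1} = 0
G(17) = mex{0,0,0,0,0} = 1
G(18) = mex{1,1,1,1,1} = 0
G(19) = mex{0,0,0,0,0} = 1
G(20) = mex{1,1,1,1,1} = 0
G(21) = mex{0,0,0,0,0} = 1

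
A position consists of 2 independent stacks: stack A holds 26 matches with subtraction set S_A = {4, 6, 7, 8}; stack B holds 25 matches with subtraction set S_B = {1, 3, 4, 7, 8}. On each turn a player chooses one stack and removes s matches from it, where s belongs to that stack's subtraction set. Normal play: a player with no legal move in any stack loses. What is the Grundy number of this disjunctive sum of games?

Stack A, S = {4, 6, 7, 8}:
G(0) = 0
G(1) = mex{} = 0
G(2) = mex{} = 0
G(3) = mex{} = 0
G(4) = mex{0} = 1
G(5) = mex{0} = 1
G(6) = mex{0,0} = 1
G(7) = mex{0,0,0} = 1
G(8) = mex{1,0,0,0} = 2
G(9) = mex{1,0,0,0} = 2
G(10) = mex{1,1,0,0} = 2
G(11) = mex{1,1,1,0} = 2
G(12) = mex{2,1,1,1} = 0
G(13) = mex{2,1,1,1} = 0
G(14) = mex{2,2,1,1} = 0
G(15) = mex{2,2,2,1} = 0
G(16) = mex{0,2,2,2} = 1
G(17) = mex{0,2,2,2} = 1
G(18) = mex{0,0,2,2} = 1
G(19) = mex{0,0,0,2} = 1
G(20) = mex{1,0,0,0} = 2
G(21) = mex{1,0,0,0} = 2
G(22) = mex{1,1,0,0} = 2
G(23) = mex{1,1,1,0} = 2
G(24) = mex{2,1,1,1} = 0
G(25) = mex{2,1,1,1} = 0
G(26) = mex{2,2,1,1} = 0
G_A(26) = 0.
Stack B, S = {1, 3, 4, 7, 8}:
n :  0  1  2  3  4  5  6  7  8  9 10 11 12 13 14 15 16 17 18 19 20 21 22 23 24 25
G :  0  1  0  1  2  3  2  3  4  5  4  0  1  0  1  2  3  2  3  4  5  4  0  1  0  1
G_B(25) = 1.
Combined Grundy value = 0 ⊕ 1 = 1.

1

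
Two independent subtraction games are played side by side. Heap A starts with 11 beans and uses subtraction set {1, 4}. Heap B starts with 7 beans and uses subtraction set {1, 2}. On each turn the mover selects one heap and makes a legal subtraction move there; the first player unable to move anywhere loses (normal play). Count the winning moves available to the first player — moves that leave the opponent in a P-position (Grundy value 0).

Heap A, S = {1, 4}:
n :  0  1  2  3  4  5  6  7  8  9 10 11
G :  0  1  0  1  2  0  1  0  1  2  0  1
G_A(11) = 1.
Heap B, S = {1, 2}:
G(0) = 0
G(1) = mex{0} = 1
G(2) = mex{1,0} = 2
G(3) = mex{2,1} = 0
G(4) = mex{0,2} = 1
G(5) = mex{1,0} = 2
G(6) = mex{2,1} = 0
G(7) = mex{0,2} = 1
G_B(7) = 1.
Combined Grundy value = 1 ⊕ 1 = 0.
A winning move leaves total XOR = 0, i.e. changes one component's Grundy value g to g ⊕ X where X is the current total.
Heap A: target g' = 1⊕0 = 1, but every legal move changes the Grundy value (mex property), so 0 moves.
Heap B: target g' = 1⊕0 = 1, but every legal move changes the Grundy value (mex property), so 0 moves.

0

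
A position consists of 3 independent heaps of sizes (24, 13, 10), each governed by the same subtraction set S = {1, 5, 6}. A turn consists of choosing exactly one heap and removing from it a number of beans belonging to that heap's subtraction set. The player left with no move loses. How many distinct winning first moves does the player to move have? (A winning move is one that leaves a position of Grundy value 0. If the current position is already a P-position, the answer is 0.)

All heaps use S = {1, 5, 6}:
n :  0  1  2  3  4  5  6  7  8  9 10 11 12 13 14 15 16 17 18 19 20 21 22 23 24
G :  0  1  0  1  0  1  2  3  2  3  2  0  1  0  1  0  1  2  3  2  3  2  0  1  0
Heap A: G(24) = 0.
Heap B: G(13) = 0.
Heap C: G(10) = 2.
Combined Grundy value = 0 ⊕ 0 ⊕ 2 = 2.
A winning move leaves total XOR = 0, i.e. changes one component's Grundy value g to g ⊕ X where X is the current total.
Heap A: need g' = 0⊕2 = 2. Options: 24−1→G=1, 24−5→G=2, 24−6→G=3. Hits: 1.
Heap B: need g' = 0⊕2 = 2. Options: 13−1→G=1, 13−5→G=2, 13−6→G=3. Hits: 1.
Heap C: need g' = 2⊕2 = 0. Options: 10−1→G=3, 10−5→G=1, 10−6→G=0. Hits: 1.

3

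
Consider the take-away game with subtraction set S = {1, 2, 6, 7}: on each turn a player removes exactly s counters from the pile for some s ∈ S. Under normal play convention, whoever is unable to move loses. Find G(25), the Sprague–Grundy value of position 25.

1

n :  0  1  2  3  4  5  6  7  8  9 10 11 12 13 14 15 16 17 18 19 20 21 22 23 24 25
G :  0  1  2  0  1  2  3  4  0  1  2  0  1  2  3  4  0  1  2  0  1  2  3  4  0  1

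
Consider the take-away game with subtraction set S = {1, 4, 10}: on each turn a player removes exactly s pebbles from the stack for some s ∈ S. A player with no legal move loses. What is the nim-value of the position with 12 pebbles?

3

n :  0  1  2  3  4  5  6  7  8  9 10 11 12
G :  0  1  0  1  2  0  1  0  1  2  3  2  3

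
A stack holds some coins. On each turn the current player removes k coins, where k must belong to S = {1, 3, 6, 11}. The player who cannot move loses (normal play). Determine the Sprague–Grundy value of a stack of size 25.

n :  0  1  2  3  4  5  6  7  8  9 10 11 12 13 14 15 16 17 18 19 20 21 22 23 24 25
G :  0  1  0  1  0  1  2  3  2  0  1  3  4  2  0  1  0  1  0  1  2  3  2  0  1  3

3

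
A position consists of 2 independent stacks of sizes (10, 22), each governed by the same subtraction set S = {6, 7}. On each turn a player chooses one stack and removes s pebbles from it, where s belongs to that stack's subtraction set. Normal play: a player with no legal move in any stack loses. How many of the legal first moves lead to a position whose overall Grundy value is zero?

All stacks use S = {6, 7}:
n :  0  1  2  3  4  5  6  7  8  9 10 11 12 13 14 15 16 17 18 19 20 21 22
G :  0  0  0  0  0  0  1  1  1  1  1  1  2  0  0  0  0  0  0  1  1  1  1
Stack A: G(10) = 1.
Stack B: G(22) = 1.
Combined Grundy value = 1 ⊕ 1 = 0.
A winning move leaves total XOR = 0, i.e. changes one component's Grundy value g to g ⊕ X where X is the current total.
Stack A: target g' = 1⊕0 = 1, but every legal move changes the Grundy value (mex property), so 0 moves.
Stack B: target g' = 1⊕0 = 1, but every legal move changes the Grundy value (mex property), so 0 moves.

0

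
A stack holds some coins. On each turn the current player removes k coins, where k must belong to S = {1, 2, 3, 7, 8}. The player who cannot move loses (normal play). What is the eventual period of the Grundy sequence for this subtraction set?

9

G(0) = 0
G(1) = mex{0} = 1
G(2) = mex{1,0} = 2
G(3) = mex{2,1,0} = 3
G(4) = mex{3,2,1} = 0
G(5) = mex{0,3,2} = 1
G(6) = mex{1,0,3} = 2
G(7) = mex{2,1,0,0} = 3
G(8) = mex{3,2,1,1,0} = 4
G(9) = mex{4,3,2,2,1} = 0
G(10) = mex{0,4,3,3,2} = 1
G(11) = mex{1,0,4,0,3} = 2
G(12) = mex{2,1,0,1,0} = 3
G(13) = mex{3,2,1,2,1} = 0
G(14) = mex{0,3,2,3,2} = 1
G(15) = mex{1,0,3,4,3} = 2
G(16) = mex{2,1,0,0,4} = 3
G(17) = mex{3,2,1,1,0} = 4
G(18) = mex{4,3,2,2,1} = 0
G(19) = mex{0,4,3,3,2} = 1
G(n+9) = G(n) holds for n = 0,…,7 (a full window of length max(S) = 8), so the sequence is purely periodic with period 9.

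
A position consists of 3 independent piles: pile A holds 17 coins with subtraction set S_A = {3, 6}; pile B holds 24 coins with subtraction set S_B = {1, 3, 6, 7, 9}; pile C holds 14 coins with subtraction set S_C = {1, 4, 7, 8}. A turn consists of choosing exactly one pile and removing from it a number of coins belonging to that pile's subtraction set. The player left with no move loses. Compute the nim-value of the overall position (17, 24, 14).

2

Pile A, S = {3, 6}:
G(0) = 0
G(1) = mex{} = 0
G(2) = mex{} = 0
G(3) = mex{0} = 1
G(4) = mex{0} = 1
G(5) = mex{0} = 1
G(6) = mex{1,0} = 2
G(7) = mex{1,0} = 2
G(8) = mex{1,0} = 2
G(9) = mex{2,1} = 0
G(10) = mex{2,1} = 0
G(11) = mex{2,1} = 0
G(12) = mex{0,2} = 1
G(13) = mex{0,2} = 1
G(14) = mex{0,2} = 1
G(15) = mex{1,0} = 2
G(16) = mex{1,0} = 2
G(17) = mex{1,0} = 2
G_A(17) = 2.
Pile B, S = {1, 3, 6, 7, 9}:
G(0) = 0
G(1) = mex{0} = 1
G(2) = mex{1} = 0
G(3) = mex{0,0} = 1
G(4) = mex{1,1} = 0
G(5) = mex{0,0} = 1
G(6) = mex{1,1,0} = 2
G(7) = mex{2,0,1,0} = 3
G(8) = mex{3,1,0,1} = 2
G(9) = mex{2,2,1,0,0} = 3
G(10) = mex{3,3,0,1,1} = 2
G(11) = mex{2,2,1,0,0} = 3
G(12) = mex{3,3,2,1,1} = 0
G(13) = mex{0,2,3,2,0} = 1
G(14) = mex{1,3,2,3,1} = 0
G(15) = mex{0,0,3,2,2} = 1
G(16) = mex{1,1,2,3,3} = 0
G(17) = mex{0,0,3,2,2} = 1
G(18) = mex{1,1,0,3,3} = 2
G(19) = mex{2,0,1,0,2} = 3
G(20) = mex{3,1,0,1,3} = 2
G(21) = mex{2,2,1,0,0} = 3
G(22) = mex{3,3,0,1,1} = 2
G(23) = mex{2,2,1,0,0} = 3
G(24) = mex{3,3,2,1,1} = 0
G_B(24) = 0.
Pile C, S = {1, 4, 7, 8}:
G(0) = 0
G(1) = mex{0} = 1
G(2) = mex{1} = 0
G(3) = mex{0} = 1
G(4) = mex{1,0} = 2
G(5) = mex{2,1} = 0
G(6) = mex{0,0} = 1
G(7) = mex{1,1,0} = 2
G(8) = mex{2,2,1,0} = 3
G(9) = mex{3,0,0,1} = 2
G(10) = mex{2,1,1,0} = 3
G(11) = mex{3,2,2,1} = 0
G(12) = mex{0,3,0,2} = 1
G(13) = mex{1,2,1,0} = 3
G(14) = mex{3,3,2,1} = 0
G_C(14) = 0.
Combined Grundy value = 2 ⊕ 0 ⊕ 0 = 2.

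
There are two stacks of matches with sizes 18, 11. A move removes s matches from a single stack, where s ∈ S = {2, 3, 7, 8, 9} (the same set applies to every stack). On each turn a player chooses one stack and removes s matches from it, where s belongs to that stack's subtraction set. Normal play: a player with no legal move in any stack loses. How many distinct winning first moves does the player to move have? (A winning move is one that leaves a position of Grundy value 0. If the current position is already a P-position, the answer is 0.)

All stacks use S = {2, 3, 7, 8, 9}:
n :  0  1  2  3  4  5  6  7  8  9 10 11 12 13 14 15 16 17 18
G :  0  0  1  1  2  0  0  1  1  2  2  0  3  1  2  2  0  0  1
Stack A: G(18) = 1.
Stack B: G(11) = 0.
Combined Grundy value = 1 ⊕ 0 = 1.
A winning move leaves total XOR = 0, i.e. changes one component's Grundy value g to g ⊕ X where X is the current total.
Stack A: need g' = 1⊕1 = 0. Options: 18−2→G=0, 18−3→G=2, 18−7→G=0, 18−8→G=2, 18−9→G=2. Hits: 2.
Stack B: need g' = 0⊕1 = 1. Options: 11−2→G=2, 11−3→G=1, 11−7→G=2, 11−8→G=1, 11−9→G=1. Hits: 3.

5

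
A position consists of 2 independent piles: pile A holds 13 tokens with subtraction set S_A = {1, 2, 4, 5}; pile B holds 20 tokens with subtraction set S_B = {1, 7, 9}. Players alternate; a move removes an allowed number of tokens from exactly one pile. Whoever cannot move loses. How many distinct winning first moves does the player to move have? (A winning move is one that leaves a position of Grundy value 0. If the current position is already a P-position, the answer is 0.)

5

Pile A, S = {1, 2, 4, 5}:
n :  0  1  2  3  4  5  6  7  8  9 10 11 12 13
G :  0  1  2  0  1  2  0  1  2  0  1  2  0  1
G_A(13) = 1.
Pile B, S = {1, 7, 9}:
G(0) = 0
G(1) = mex{0} = 1
G(2) = mex{1} = 0
G(3) = mex{0} = 1
G(4) = mex{1} = 0
G(5) = mex{0} = 1
G(6) = mex{1} = 0
G(7) = mex{0,0} = 1
G(8) = mex{1,1} = 0
G(9) = mex{0,0,0} = 1
G(10) = mex{1,1,1} = 0
G(11) = mex{0,0,0} = 1
G(12) = mex{1,1,1} = 0
G(13) = mex{0,0,0} = 1
G(14) = mex{1,1,1} = 0
G(15) = mex{0,0,0} = 1
G(16) = mex{1,1,1} = 0
G(17) = mex{0,0,0} = 1
G(18) = mex{1,1,1} = 0
G(19) = mex{0,0,0} = 1
G(20) = mex{1,1,1} = 0
G_B(20) = 0.
Combined Grundy value = 1 ⊕ 0 = 1.
A winning move leaves total XOR = 0, i.e. changes one component's Grundy value g to g ⊕ X where X is the current total.
Pile A: need g' = 1⊕1 = 0. Options: 13−1→G=0, 13−2→G=2, 13−4→G=0, 13−5→G=2. Hits: 2.
Pile B: need g' = 0⊕1 = 1. Options: 20−1→G=1, 20−7→G=1, 20−9→G=1. Hits: 3.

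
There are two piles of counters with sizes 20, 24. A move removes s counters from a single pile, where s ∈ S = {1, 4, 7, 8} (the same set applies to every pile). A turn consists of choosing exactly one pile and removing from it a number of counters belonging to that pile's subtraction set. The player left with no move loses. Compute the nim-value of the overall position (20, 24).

All piles use S = {1, 4, 7, 8}:
G(0) = 0
G(1) = mex{0} = 1
G(2) = mex{1} = 0
G(3) = mex{0} = 1
G(4) = mex{1,0} = 2
G(5) = mex{2,1} = 0
G(6) = mex{0,0} = 1
G(7) = mex{1,1,0} = 2
G(8) = mex{2,2,1,0} = 3
G(9) = mex{3,0,0,1} = 2
G(10) = mex{2,1,1,0} = 3
G(11) = mex{3,2,2,1} = 0
G(12) = mex{0,3,0,2} = 1
G(13) = mex{1,2,1,0} = 3
G(14) = mex{3,3,2,1} = 0
G(15) = mex{0,0,3,2} = 1
G(16) = mex{1,1,2,3} = 0
G(17) = mex{0,3,3,2} = 1
G(18) = mex{1,0,0,3} = 2
G(19) = mex{2,1,1,0} = 3
G(20) = mex{3,0,3,1} = 2
G(21) = mex{2,1,0,3} = 4
G(22) = mex{4,2,1,0} = 3
G(23) = mex{3,3,0,1} = 2
G(24) = mex{2,2,1,0} = 3
Pile A: G(20) = 2.
Pile B: G(24) = 3.
Combined Grundy value = 2 ⊕ 3 = 1.

1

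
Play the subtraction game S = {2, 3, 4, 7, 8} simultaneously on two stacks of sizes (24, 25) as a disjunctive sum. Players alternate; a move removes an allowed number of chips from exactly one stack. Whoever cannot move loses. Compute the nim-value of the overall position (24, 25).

All stacks use S = {2, 3, 4, 7, 8}:
G(0) = 0
G(1) = mex{} = 0
G(2) = mex{0} = 1
G(3) = mex{0,0} = 1
G(4) = mex{1,0,0} = 2
G(5) = mex{1,1,0} = 2
G(6) = mex{2,1,1} = 0
G(7) = mex{2,2,1,0} = 3
G(8) = mex{0,2,2,0,0} = 1
G(9) = mex{3,0,2,1,0} = 4
G(10) = mex{1,3,0,1,1} = 2
G(11) = mex{4,1,3,2,1} = 0
G(12) = mex{2,4,1,2,2} = 0
G(13) = mex{0,2,4,0,2} = 1
G(14) = mex{0,0,2,3,0} = 1
G(15) = mex{1,0,0,1,3} = 2
G(16) = mex{1,1,0,4,1} = 2
G(17) = mex{2,1,1,2,4} = 0
G(18) = mex{2,2,1,0,2} = 3
G(19) = mex{0,2,2,0,0} = 1
G(20) = mex{3,0,2,1,0} = 4
G(21) = mex{1,3,0,1,1} = 2
G(22) = mex{4,1,3,2,1} = 0
G(23) = mex{2,4,1,2,2} = 0
G(24) = mex{0,2,4,0,2} = 1
G(25) = mex{0,0,2,3,0} = 1
Stack A: G(24) = 1.
Stack B: G(25) = 1.
Combined Grundy value = 1 ⊕ 1 = 0.

0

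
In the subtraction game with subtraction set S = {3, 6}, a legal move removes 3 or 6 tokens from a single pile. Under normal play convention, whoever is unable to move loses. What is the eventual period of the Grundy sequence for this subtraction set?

G(0) = 0
G(1) = mex{} = 0
G(2) = mex{} = 0
G(3) = mex{0} = 1
G(4) = mex{0} = 1
G(5) = mex{0} = 1
G(6) = mex{1,0} = 2
G(7) = mex{1,0} = 2
G(8) = mex{1,0} = 2
G(9) = mex{2,1} = 0
G(10) = mex{2,1} = 0
G(11) = mex{2,1} = 0
G(12) = mex{0,2} = 1
G(13) = mex{0,2} = 1
G(14) = mex{0,2} = 1
G(15) = mex{1,0} = 2
G(16) = mex{1,0} = 2
G(17) = mex{1,0} = 2
G(18) = mex{2,1} = 0
G(19) = mex{2,1} = 0
G(n+9) = G(n) holds for n = 0,…,5 (a full window of length max(S) = 6), so the sequence is purely periodic with period 9.

9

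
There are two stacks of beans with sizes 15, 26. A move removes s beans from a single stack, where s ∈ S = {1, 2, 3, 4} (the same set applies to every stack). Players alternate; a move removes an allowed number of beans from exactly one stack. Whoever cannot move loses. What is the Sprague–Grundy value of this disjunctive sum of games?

All stacks use S = {1, 2, 3, 4}:
G(0) = 0
G(1) = mex{0} = 1
G(2) = mex{1,0} = 2
G(3) = mex{2,1,0} = 3
G(4) = mex{3,2,1,0} = 4
G(5) = mex{4,3,2,1} = 0
G(6) = mex{0,4,3,2} = 1
G(7) = mex{1,0,4,3} = 2
G(8) = mex{2,1,0,4} = 3
G(9) = mex{3,2,1,0} = 4
G(10) = mex{4,3,2,1} = 0
G(11) = mex{0,4,3,2} = 1
G(12) = mex{1,0,4,3} = 2
G(13) = mex{2,1,0,4} = 3
G(14) = mex{3,2,1,0} = 4
G(15) = mex{4,3,2,1} = 0
G(16) = mex{0,4,3,2} = 1
G(17) = mex{1,0,4,3} = 2
G(18) = mex{2,1,0,4} = 3
G(19) = mex{3,2,1,0} = 4
G(20) = mex{4,3,2,1} = 0
G(21) = mex{0,4,3,2} = 1
G(22) = mex{1,0,4,3} = 2
G(23) = mex{2,1,0,4} = 3
G(24) = mex{3,2,1,0} = 4
G(25) = mex{4,3,2,1} = 0
G(26) = mex{0,4,3,2} = 1
Stack A: G(15) = 0.
Stack B: G(26) = 1.
Combined Grundy value = 0 ⊕ 1 = 1.

1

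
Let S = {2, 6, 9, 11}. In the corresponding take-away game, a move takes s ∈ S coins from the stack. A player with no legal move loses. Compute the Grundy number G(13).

G(0) = 0
G(1) = mex{} = 0
G(2) = mex{0} = 1
G(3) = mex{0} = 1
G(4) = mex{1} = 0
G(5) = mex{1} = 0
G(6) = mex{0,0} = 1
G(7) = mex{0,0} = 1
G(8) = mex{1,1} = 0
G(9) = mex{1,1,0} = 2
G(10) = mex{0,0,0} = 1
G(11) = mex{2,0,1,0} = 3
G(12) = mex{1,1,1,0} = 2
G(13) = mex{3,1,0,1} = 2

2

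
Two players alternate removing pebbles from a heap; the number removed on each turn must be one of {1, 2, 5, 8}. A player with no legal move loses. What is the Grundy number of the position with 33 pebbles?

n :  0  1  2  3  4  5  6  7  8  9 10 11 12 13 14 15 16 17 18 19 20 21 22 23 24 25 26 27 28 29 30 31 32 33
G :  0  1  2  0  1  2  0  1  2  0  1  2  0  1  2  0  1  2  0  1  2  0  1  2  0  1  2  0  1  2  0  1  2  0

0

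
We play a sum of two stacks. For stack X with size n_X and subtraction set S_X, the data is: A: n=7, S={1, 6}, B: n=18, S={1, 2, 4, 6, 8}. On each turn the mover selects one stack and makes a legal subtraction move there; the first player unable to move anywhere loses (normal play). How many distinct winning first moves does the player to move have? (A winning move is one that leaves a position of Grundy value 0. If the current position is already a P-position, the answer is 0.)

1

Stack A, S = {1, 6}:
n : 0 1 2 3 4 5 6 7
G : 0 1 0 1 0 1 2 0
G_A(7) = 0.
Stack B, S = {1, 2, 4, 6, 8}:
G(0) = 0
G(1) = mex{0} = 1
G(2) = mex{1,0} = 2
G(3) = mex{2,1} = 0
G(4) = mex{0,2,0} = 1
G(5) = mex{1,0,1} = 2
G(6) = mex{2,1,2,0} = 3
G(7) = mex{3,2,0,1} = 4
G(8) = mex{4,3,1,2,0} = 5
G(9) = mex{5,4,2,0,1} = 3
G(10) = mex{3,5,3,1,2} = 0
G(11) = mex{0,3,4,2,0} = 1
G(12) = mex{1,0,5,3,1} = 2
G(13) = mex{2,1,3,4,2} = 0
G(14) = mex{0,2,0,5,3} = 1
G(15) = mex{1,0,1,3,4} = 2
G(16) = mex{2,1,2,0,5} = 3
G(17) = mex{3,2,0,1,3} = 4
G(18) = mex{4,3,1,2,0} = 5
G_B(18) = 5.
Combined Grundy value = 0 ⊕ 5 = 5.
A winning move leaves total XOR = 0, i.e. changes one component's Grundy value g to g ⊕ X where X is the current total.
Stack A: need g' = 0⊕5 = 5. Options: 7−1→G=2, 7−6→G=1. Hits: 0.
Stack B: need g' = 5⊕5 = 0. Options: 18−1→G=4, 18−2→G=3, 18−4→G=1, 18−6→G=2, 18−8→G=0. Hits: 1.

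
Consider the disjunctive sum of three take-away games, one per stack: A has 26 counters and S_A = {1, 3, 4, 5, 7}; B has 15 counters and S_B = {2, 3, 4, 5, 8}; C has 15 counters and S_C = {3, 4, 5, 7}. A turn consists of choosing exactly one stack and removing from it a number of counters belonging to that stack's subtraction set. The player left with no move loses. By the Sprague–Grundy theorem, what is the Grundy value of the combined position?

0

Stack A, S = {1, 3, 4, 5, 7}:
n :  0  1  2  3  4  5  6  7  8  9 10 11 12 13 14 15 16 17 18 19 20 21 22 23 24 25 26
G :  0  1  0  1  2  3  2  3  0  1  0  1  2  3  2  3  0  1  0  1  2  3  2  3  0  1  0
G_A(26) = 0.
Stack B, S = {2, 3, 4, 5, 8}:
G(0) = 0
G(1) = mex{} = 0
G(2) = mex{0} = 1
G(3) = mex{0,0} = 1
G(4) = mex{1,0,0} = 2
G(5) = mex{1,1,0,0} = 2
G(6) = mex{2,1,1,0} = 3
G(7) = mex{2,2,1,1} = 0
G(8) = mex{3,2,2,1,0} = 4
G(9) = mex{0,3,2,2,0} = 1
G(10) = mex{4,0,3,2,1} = 5
G(11) = mex{1,4,0,3,1} = 2
G(12) = mex{5,1,4,0,2} = 3
G(13) = mex{2,5,1,4,2} = 0
G(14) = mex{3,2,5,1,3} = 0
G(15) = mex{0,3,2,5,0} = 1
G_B(15) = 1.
Stack C, S = {3, 4, 5, 7}:
n :  0  1  2  3  4  5  6  7  8  9 10 11 12 13 14 15
G :  0  0  0  1  1  1  2  2  2  3  0  0  0  1  1  1
G_C(15) = 1.
Combined Grundy value = 0 ⊕ 1 ⊕ 1 = 0.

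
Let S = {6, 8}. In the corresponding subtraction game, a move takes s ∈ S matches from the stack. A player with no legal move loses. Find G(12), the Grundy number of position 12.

2

G(0) = 0
G(1) = mex{} = 0
G(2) = mex{} = 0
G(3) = mex{} = 0
G(4) = mex{} = 0
G(5) = mex{} = 0
G(6) = mex{0} = 1
G(7) = mex{0} = 1
G(8) = mex{0,0} = 1
G(9) = mex{0,0} = 1
G(10) = mex{0,0} = 1
G(11) = mex{0,0} = 1
G(12) = mex{1,0} = 2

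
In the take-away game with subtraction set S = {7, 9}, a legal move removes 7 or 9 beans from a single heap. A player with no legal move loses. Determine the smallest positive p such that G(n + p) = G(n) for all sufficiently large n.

16

n :  0  1  2  3  4  5  6  7  8  9 10 11 12 13 14 15 16 17 18 19 20 21 22 23 24 25 26 27 28 29 30 31 32 33
G :  0  0  0  0  0  0  0  1  1  1  1  1  1  1  2  2  0  0  0  0  0  0  0  1  1  1  1  1  1  1  2  2  0  0
G(n+16) = G(n) holds for n = 0,…,8 (a full window of length max(S) = 9), so the sequence is purely periodic with period 16.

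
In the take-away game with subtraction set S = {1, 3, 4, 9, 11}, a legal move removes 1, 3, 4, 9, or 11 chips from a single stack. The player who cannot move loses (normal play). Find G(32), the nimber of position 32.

n :  0  1  2  3  4  5  6  7  8  9 10 11 12 13 14 15 16 17 18 19 20 21 22 23 24 25 26 27 28 29 30 31 32
G :  0  1  0  1  2  3  2  0  1  4  3  2  0  1  0  1  2  3  2  0  1  4  3  2  0  1  0  1  2  3  2  0  1

1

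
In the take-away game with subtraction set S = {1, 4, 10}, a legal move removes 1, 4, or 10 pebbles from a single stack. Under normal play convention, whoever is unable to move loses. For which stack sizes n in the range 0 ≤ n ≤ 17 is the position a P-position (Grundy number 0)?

0, 2, 5, 7, 13, 16

G(0) = 0
G(1) = mex{0} = 1
G(2) = mex{1} = 0
G(3) = mex{0} = 1
G(4) = mex{1,0} = 2
G(5) = mex{2,1} = 0
G(6) = mex{0,0} = 1
G(7) = mex{1,1} = 0
G(8) = mex{0,2} = 1
G(9) = mex{1,0} = 2
G(10) = mex{2,1,0} = 3
G(11) = mex{3,0,1} = 2
G(12) = mex{2,1,0} = 3
G(13) = mex{3,2,1} = 0
G(14) = mex{0,3,2} = 1
G(15) = mex{1,2,0} = 3
G(16) = mex{3,3,1} = 0
G(17) = mex{0,0,0} = 1
P-positions are exactly the n with G(n) = 0.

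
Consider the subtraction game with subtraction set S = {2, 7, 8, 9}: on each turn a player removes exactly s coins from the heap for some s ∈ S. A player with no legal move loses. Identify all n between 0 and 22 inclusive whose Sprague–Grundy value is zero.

0, 1, 4, 5, 15, 16, 19, 20

n :  0  1  2  3  4  5  6  7  8  9 10 11 12 13 14 15 16 17 18 19 20 21 22
G :  0  0  1  1  0  0  1  1  2  2  3  3  2  2  3  0  0  1  1  0  0  1  1
P-positions are exactly the n with G(n) = 0.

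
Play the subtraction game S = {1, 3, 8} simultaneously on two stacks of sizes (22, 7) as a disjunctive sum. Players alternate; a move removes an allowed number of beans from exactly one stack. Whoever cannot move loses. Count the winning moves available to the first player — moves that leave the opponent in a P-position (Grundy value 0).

3

All stacks use S = {1, 3, 8}:
n :  0  1  2  3  4  5  6  7  8  9 10 11 12 13 14 15 16 17 18 19 20 21 22
G :  0  1  0  1  0  1  0  1  2  3  2  0  1  0  1  0  1  0  1  2  3  2  0
Stack A: G(22) = 0.
Stack B: G(7) = 1.
Combined Grundy value = 0 ⊕ 1 = 1.
A winning move leaves total XOR = 0, i.e. changes one component's Grundy value g to g ⊕ X where X is the current total.
Stack A: need g' = 0⊕1 = 1. Options: 22−1→G=2, 22−3→G=2, 22−8→G=1. Hits: 1.
Stack B: need g' = 1⊕1 = 0. Options: 7−1→G=0, 7−3→G=0. Hits: 2.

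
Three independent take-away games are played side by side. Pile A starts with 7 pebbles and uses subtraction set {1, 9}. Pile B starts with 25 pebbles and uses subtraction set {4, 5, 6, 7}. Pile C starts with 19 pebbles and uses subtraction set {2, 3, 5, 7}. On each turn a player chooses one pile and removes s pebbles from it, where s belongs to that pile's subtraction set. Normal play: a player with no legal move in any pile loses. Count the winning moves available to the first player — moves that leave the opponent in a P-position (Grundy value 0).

Pile A, S = {1, 9}:
n : 0 1 2 3 4 5 6 7
G : 0 1 0 1 0 1 0 1
G_A(7) = 1.
Pile B, S = {4, 5, 6, 7}:
G(0) = 0
G(1) = mex{} = 0
G(2) = mex{} = 0
G(3) = mex{} = 0
G(4) = mex{0} = 1
G(5) = mex{0,0} = 1
G(6) = mex{0,0,0} = 1
G(7) = mex{0,0,0,0} = 1
G(8) = mex{1,0,0,0} = 2
G(9) = mex{1,1,0,0} = 2
G(10) = mex{1,1,1,0} = 2
G(11) = mex{1,1,1,1} = 0
G(12) = mex{2,1,1,1} = 0
G(13) = mex{2,2,1,1} = 0
G(14) = mex{2,2,2,1} = 0
G(15) = mex{0,2,2,2} = 1
G(16) = mex{0,0,2,2} = 1
G(17) = mex{0,0,0,2} = 1
G(18) = mex{0,0,0,0} = 1
G(19) = mex{1,0,0,0} = 2
G(20) = mex{1,1,0,0} = 2
G(21) = mex{1,1,1,0} = 2
G(22) = mex{1,1,1,1} = 0
G(23) = mex{2,1,1,1} = 0
G(24) = mex{2,2,1,1} = 0
G(25) = mex{2,2,2,1} = 0
G_B(25) = 0.
Pile C, S = {2, 3, 5, 7}:
n :  0  1  2  3  4  5  6  7  8  9 10 11 12 13 14 15 16 17 18 19
G :  0  0  1  1  2  2  3  3  4  0  0  1  1  2  2  3  3  4  0  0
G_C(19) = 0.
Combined Grundy value = 1 ⊕ 0 ⊕ 0 = 1.
A winning move leaves total XOR = 0, i.e. changes one component's Grundy value g to g ⊕ X where X is the current total.
Pile A: need g' = 1⊕1 = 0. Options: 7−1→G=0. Hits: 1.
Pile B: need g' = 0⊕1 = 1. Options: 25−4→G=2, 25−5→G=2, 25−6→G=2, 25−7→G=1. Hits: 1.
Pile C: need g' = 0⊕1 = 1. Options: 19−2→G=4, 19−3→G=3, 19−5→G=2, 19−7→G=1. Hits: 1.

3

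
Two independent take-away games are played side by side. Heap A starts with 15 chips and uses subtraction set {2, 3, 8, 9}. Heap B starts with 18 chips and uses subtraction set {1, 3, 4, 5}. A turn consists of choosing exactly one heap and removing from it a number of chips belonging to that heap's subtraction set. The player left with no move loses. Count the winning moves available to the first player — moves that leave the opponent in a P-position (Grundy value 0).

Heap A, S = {2, 3, 8, 9}:
G(0) = 0
G(1) = mex{} = 0
G(2) = mex{0} = 1
G(3) = mex{0,0} = 1
G(4) = mex{1,0} = 2
G(5) = mex{1,1} = 0
G(6) = mex{2,1} = 0
G(7) = mex{0,2} = 1
G(8) = mex{0,0,0} = 1
G(9) = mex{1,0,0,0} = 2
G(10) = mex{1,1,1,0} = 2
G(11) = mex{2,1,1,1} = 0
G(12) = mex{2,2,2,1} = 0
G(13) = mex{0,2,0,2} = 1
G(14) = mex{0,0,0,0} = 1
G(15) = mex{1,0,1,0} = 2
G_A(15) = 2.
Heap B, S = {1, 3, 4, 5}:
G(0) = 0
G(1) = mex{0} = 1
G(2) = mex{1} = 0
G(3) = mex{0,0} = 1
G(4) = mex{1,1,0} = 2
G(5) = mex{2,0,1,0} = 3
G(6) = mex{3,1,0,1} = 2
G(7) = mex{2,2,1,0} = 3
G(8) = mex{3,3,2,1} = 0
G(9) = mex{0,2,3,2} = 1
G(10) = mex{1,3,2,3} = 0
G(11) = mex{0,0,3,2} = 1
G(12) = mex{1,1,0,3} = 2
G(13) = mex{2,0,1,0} = 3
G(14) = mex{3,1,0,1} = 2
G(15) = mex{2,2,1,0} = 3
G(16) = mex{3,3,2,1} = 0
G(17) = mex{0,2,3,2} = 1
G(18) = mex{1,3,2,3} = 0
G_B(18) = 0.
Combined Grundy value = 2 ⊕ 0 = 2.
A winning move leaves total XOR = 0, i.e. changes one component's Grundy value g to g ⊕ X where X is the current total.
Heap A: need g' = 2⊕2 = 0. Options: 15−2→G=1, 15−3→G=0, 15−8→G=1, 15−9→G=0. Hits: 2.
Heap B: need g' = 0⊕2 = 2. Options: 18−1→G=1, 18−3→G=3, 18−4→G=2, 18−5→G=3. Hits: 1.

3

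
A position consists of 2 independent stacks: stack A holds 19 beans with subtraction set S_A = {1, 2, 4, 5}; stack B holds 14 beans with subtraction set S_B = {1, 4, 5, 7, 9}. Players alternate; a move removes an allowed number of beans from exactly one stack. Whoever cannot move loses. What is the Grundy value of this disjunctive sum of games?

3

Stack A, S = {1, 2, 4, 5}:
G(0) = 0
G(1) = mex{0} = 1
G(2) = mex{1,0} = 2
G(3) = mex{2,1} = 0
G(4) = mex{0,2,0} = 1
G(5) = mex{1,0,1,0} = 2
G(6) = mex{2,1,2,1} = 0
G(7) = mex{0,2,0,2} = 1
G(8) = mex{1,0,1,0} = 2
G(9) = mex{2,1,2,1} = 0
G(10) = mex{0,2,0,2} = 1
G(11) = mex{1,0,1,0} = 2
G(12) = mex{2,1,2,1} = 0
G(13) = mex{0,2,0,2} = 1
G(14) = mex{1,0,1,0} = 2
G(15) = mex{2,1,2,1} = 0
G(16) = mex{0,2,0,2} = 1
G(17) = mex{1,0,1,0} = 2
G(18) = mex{2,1,2,1} = 0
G(19) = mex{0,2,0,2} = 1
G_A(19) = 1.
Stack B, S = {1, 4, 5, 7, 9}:
n :  0  1  2  3  4  5  6  7  8  9 10 11 12 13 14
G :  0  1  0  1  2  3  2  3  0  1  0  1  2  3  2
G_B(14) = 2.
Combined Grundy value = 1 ⊕ 2 = 3.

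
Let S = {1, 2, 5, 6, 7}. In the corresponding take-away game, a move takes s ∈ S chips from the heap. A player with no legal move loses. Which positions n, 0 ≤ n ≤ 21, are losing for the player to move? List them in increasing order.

n :  0  1  2  3  4  5  6  7  8  9 10 11 12 13 14 15 16 17 18 19 20 21
G :  0  1  2  0  1  2  3  4  5  3  4  0  1  2  0  1  2  3  4  5  3  4
P-positions are exactly the n with G(n) = 0.

0, 3, 11, 14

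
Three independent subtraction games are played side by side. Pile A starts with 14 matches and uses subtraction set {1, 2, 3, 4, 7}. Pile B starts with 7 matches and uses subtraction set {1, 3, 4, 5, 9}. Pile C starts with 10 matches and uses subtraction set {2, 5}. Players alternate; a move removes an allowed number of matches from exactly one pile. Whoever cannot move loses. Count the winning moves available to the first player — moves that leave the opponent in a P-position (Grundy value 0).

Pile A, S = {1, 2, 3, 4, 7}:
G(0) = 0
G(1) = mex{0} = 1
G(2) = mex{1,0} = 2
G(3) = mex{2,1,0} = 3
G(4) = mex{3,2,1,0} = 4
G(5) = mex{4,3,2,1} = 0
G(6) = mex{0,4,3,2} = 1
G(7) = mex{1,0,4,3,0} = 2
G(8) = mex{2,1,0,4,1} = 3
G(9) = mex{3,2,1,0,2} = 4
G(10) = mex{4,3,2,1,3} = 0
G(11) = mex{0,4,3,2,4} = 1
G(12) = mex{1,0,4,3,0} = 2
G(13) = mex{2,1,0,4,1} = 3
G(14) = mex{3,2,1,0,2} = 4
G_A(14) = 4.
Pile B, S = {1, 3, 4, 5, 9}:
n : 0 1 2 3 4 5 6 7
G : 0 1 0 1 2 3 2 3
G_B(7) = 3.
Pile C, S = {2, 5}:
G(0) = 0
G(1) = mex{} = 0
G(2) = mex{0} = 1
G(3) = mex{0} = 1
G(4) = mex{1} = 0
G(5) = mex{1,0} = 2
G(6) = mex{0,0} = 1
G(7) = mex{2,1} = 0
G(8) = mex{1,1} = 0
G(9) = mex{0,0} = 1
G(10) = mex{0,2} = 1
G_C(10) = 1.
Combined Grundy value = 4 ⊕ 3 ⊕ 1 = 6.
A winning move leaves total XOR = 0, i.e. changes one component's Grundy value g to g ⊕ X where X is the current total.
Pile A: need g' = 4⊕6 = 2. Options: 14−1→G=3, 14−2→G=2, 14−3→G=1, 14−4→G=0, 14−7→G=2. Hits: 2.
Pile B: need g' = 3⊕6 = 5. Options: 7−1→G=2, 7−3→G=2, 7−4→G=1, 7−5→G=0. Hits: 0.
Pile C: need g' = 1⊕6 = 7. Options: 10−2→G=0, 10−5→G=2. Hits: 0.

2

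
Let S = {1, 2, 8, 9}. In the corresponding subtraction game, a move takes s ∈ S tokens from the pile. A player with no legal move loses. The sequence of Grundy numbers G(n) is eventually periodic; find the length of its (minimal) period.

10

G(0) = 0
G(1) = mex{0} = 1
G(2) = mex{1,0} = 2
G(3) = mex{2,1} = 0
G(4) = mex{0,2} = 1
G(5) = mex{1,0} = 2
G(6) = mex{2,1} = 0
G(7) = mex{0,2} = 1
G(8) = mex{1,0,0} = 2
G(9) = mex{2,1,1,0} = 3
G(10) = mex{3,2,2,1} = 0
G(11) = mex{0,3,0,2} = 1
G(12) = mex{1,0,1,0} = 2
G(13) = mex{2,1,2,1} = 0
G(14) = mex{0,2,0,2} = 1
G(15) = mex{1,0,1,0} = 2
G(16) = mex{2,1,2,1} = 0
G(17) = mex{0,2,3,2} = 1
G(18) = mex{1,0,0,3} = 2
G(19) = mex{2,1,1,0} = 3
G(20) = mex{3,2,2,1} = 0
G(21) = mex{0,3,0,2} = 1
G(n+10) = G(n) holds for n = 0,…,8 (a full window of length max(S) = 9), so the sequence is purely periodic with period 10.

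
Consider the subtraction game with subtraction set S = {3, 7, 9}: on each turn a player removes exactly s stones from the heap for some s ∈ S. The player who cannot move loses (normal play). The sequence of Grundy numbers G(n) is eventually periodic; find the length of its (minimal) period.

2

n :  0  1  2  3  4  5  6  7  8  9 10 11 12 13 14 15 16 17 18 19 20 21 22 23 24 25 26
G :  0  0  0  1  1  1  0  2  2  1  3  3  0  2  0  1  0  1  0  1  0  1  0  1  0  1  0
From n = 14 onward G(n+2) = G(n); since this holds over max(S) = 9 consecutive positions the period is 2 (pre-period 14).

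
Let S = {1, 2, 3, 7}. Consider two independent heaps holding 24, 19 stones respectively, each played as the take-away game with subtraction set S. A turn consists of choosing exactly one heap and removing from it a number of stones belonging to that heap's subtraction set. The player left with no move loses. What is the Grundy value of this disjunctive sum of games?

3

All heaps use S = {1, 2, 3, 7}:
G(0) = 0
G(1) = mex{0} = 1
G(2) = mex{1,0} = 2
G(3) = mex{2,1,0} = 3
G(4) = mex{3,2,1} = 0
G(5) = mex{0,3,2} = 1
G(6) = mex{1,0,3} = 2
G(7) = mex{2,1,0,0} = 3
G(8) = mex{3,2,1,1} = 0
G(9) = mex{0,3,2,2} = 1
G(10) = mex{1,0,3,3} = 2
G(11) = mex{2,1,0,0} = 3
G(12) = mex{3,2,1,1} = 0
G(13) = mex{0,3,2,2} = 1
G(14) = mex{1,0,3,3} = 2
G(15) = mex{2,1,0,0} = 3
G(16) = mex{3,2,1,1} = 0
G(17) = mex{0,3,2,2} = 1
G(18) = mex{1,0,3,3} = 2
G(19) = mex{2,1,0,0} = 3
G(20) = mex{3,2,1,1} = 0
G(21) = mex{0,3,2,2} = 1
G(22) = mex{1,0,3,3} = 2
G(23) = mex{2,1,0,0} = 3
G(24) = mex{3,2,1,1} = 0
Heap A: G(24) = 0.
Heap B: G(19) = 3.
Combined Grundy value = 0 ⊕ 3 = 3.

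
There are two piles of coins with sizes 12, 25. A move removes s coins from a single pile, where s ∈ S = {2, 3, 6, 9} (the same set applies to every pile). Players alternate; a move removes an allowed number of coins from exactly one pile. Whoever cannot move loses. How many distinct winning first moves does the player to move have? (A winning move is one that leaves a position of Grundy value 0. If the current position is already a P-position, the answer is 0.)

0

All piles use S = {2, 3, 6, 9}:
n :  0  1  2  3  4  5  6  7  8  9 10 11 12 13 14 15 16 17 18 19 20 21 22 23 24 25
G :  0  0  1  1  2  0  3  1  2  2  3  3  0  0  1  1  2  0  3  1  2  2  3  3  0  0
Pile A: G(12) = 0.
Pile B: G(25) = 0.
Combined Grundy value = 0 ⊕ 0 = 0.
A winning move leaves total XOR = 0, i.e. changes one component's Grundy value g to g ⊕ X where X is the current total.
Pile A: target g' = 0⊕0 = 0, but every legal move changes the Grundy value (mex property), so 0 moves.
Pile B: target g' = 0⊕0 = 0, but every legal move changes the Grundy value (mex property), so 0 moves.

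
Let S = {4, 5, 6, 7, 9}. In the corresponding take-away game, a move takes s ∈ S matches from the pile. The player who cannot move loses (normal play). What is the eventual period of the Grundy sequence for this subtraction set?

13

G(0) = 0
G(1) = mex{} = 0
G(2) = mex{} = 0
G(3) = mex{} = 0
G(4) = mex{0} = 1
G(5) = mex{0,0} = 1
G(6) = mex{0,0,0} = 1
G(7) = mex{0,0,0,0} = 1
G(8) = mex{1,0,0,0} = 2
G(9) = mex{1,1,0,0,0} = 2
G(10) = mex{1,1,1,0,0} = 2
G(11) = mex{1,1,1,1,0} = 2
G(12) = mex{2,1,1,1,0} = 3
G(13) = mex{2,2,1,1,1} = 0
G(14) = mex{2,2,2,1,1} = 0
G(15) = mex{2,2,2,2,1} = 0
G(16) = mex{3,2,2,2,1} = 0
G(17) = mex{0,3,2,2,2} = 1
G(18) = mex{0,0,3,2,2} = 1
G(19) = mex{0,0,0,3,2} = 1
G(20) = mex{0,0,0,0,2} = 1
G(21) = mex{1,0,0,0,3} = 2
G(22) = mex{1,1,0,0,0} = 2
G(23) = mex{1,1,1,0,0} = 2
G(24) = mex{1,1,1,1,0} = 2
G(25) = mex{2,1,1,1,0} = 3
G(26) = mex{2,2,1,1,1} = 0
G(27) = mex{2,2,2,1,1} = 0
G(n+13) = G(n) holds for n = 0,…,8 (a full window of length max(S) = 9), so the sequence is purely periodic with period 13.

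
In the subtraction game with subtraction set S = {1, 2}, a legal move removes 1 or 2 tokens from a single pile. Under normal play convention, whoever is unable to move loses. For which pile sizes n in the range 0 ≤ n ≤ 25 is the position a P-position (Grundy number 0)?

0, 3, 6, 9, 12, 15, 18, 21, 24

G(0) = 0
G(1) = mex{0} = 1
G(2) = mex{1,0} = 2
G(3) = mex{2,1} = 0
G(4) = mex{0,2} = 1
G(5) = mex{1,0} = 2
G(6) = mex{2,1} = 0
G(7) = mex{0,2} = 1
G(8) = mex{1,0} = 2
G(9) = mex{2,1} = 0
G(10) = mex{0,2} = 1
G(11) = mex{1,0} = 2
G(12) = mex{2,1} = 0
G(13) = mex{0,2} = 1
G(14) = mex{1,0} = 2
G(15) = mex{2,1} = 0
G(16) = mex{0,2} = 1
G(17) = mex{1,0} = 2
G(18) = mex{2,1} = 0
G(19) = mex{0,2} = 1
G(20) = mex{1,0} = 2
G(21) = mex{2,1} = 0
G(22) = mex{0,2} = 1
G(23) = mex{1,0} = 2
G(24) = mex{2,1} = 0
G(25) = mex{0,2} = 1
P-positions are exactly the n with G(n) = 0.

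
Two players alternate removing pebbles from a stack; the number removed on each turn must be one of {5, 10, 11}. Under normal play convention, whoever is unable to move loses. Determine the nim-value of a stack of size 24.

1

n :  0  1  2  3  4  5  6  7  8  9 10 11 12 13 14 15 16 17 18 19 20 21 22 23 24
G :  0  0  0  0  0  1  1  1  1  1  2  2  2  2  2  3  0  0  0  0  0  1  1  1  1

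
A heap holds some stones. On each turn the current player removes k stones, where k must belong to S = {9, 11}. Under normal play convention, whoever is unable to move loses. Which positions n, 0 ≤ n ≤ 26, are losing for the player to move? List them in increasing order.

0, 1, 2, 3, 4, 5, 6, 7, 8, 20, 21, 22, 23, 24, 25, 26

n :  0  1  2  3  4  5  6  7  8  9 10 11 12 13 14 15 16 17 18 19 20 21 22 23 24 25 26
G :  0  0  0  0  0  0  0  0  0  1  1  1  1  1  1  1  1  1  2  2  0  0  0  0  0  0  0
P-positions are exactly the n with G(n) = 0.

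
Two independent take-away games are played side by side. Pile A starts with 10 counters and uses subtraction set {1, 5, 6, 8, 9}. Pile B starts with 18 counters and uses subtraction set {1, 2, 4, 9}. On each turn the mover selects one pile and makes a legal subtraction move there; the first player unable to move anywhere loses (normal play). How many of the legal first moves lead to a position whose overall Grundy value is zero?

Pile A, S = {1, 5, 6, 8, 9}:
n :  0  1  2  3  4  5  6  7  8  9 10
G :  0  1  0  1  0  1  2  3  2  3  2
G_A(10) = 2.
Pile B, S = {1, 2, 4, 9}:
n :  0  1  2  3  4  5  6  7  8  9 10 11 12 13 14 15 16 17 18
G :  0  1  2  0  1  2  0  1  2  3  4  0  1  2  0  1  2  0  1
G_B(18) = 1.
Combined Grundy value = 2 ⊕ 1 = 3.
A winning move leaves total XOR = 0, i.e. changes one component's Grundy value g to g ⊕ X where X is the current total.
Pile A: need g' = 2⊕3 = 1. Options: 10−1→G=3, 10−5→G=1, 10−6→G=0, 10−8→G=0, 10−9→G=1. Hits: 2.
Pile B: need g' = 1⊕3 = 2. Options: 18−1→G=0, 18−2→G=2, 18−4→G=0, 18−9→G=3. Hits: 1.

3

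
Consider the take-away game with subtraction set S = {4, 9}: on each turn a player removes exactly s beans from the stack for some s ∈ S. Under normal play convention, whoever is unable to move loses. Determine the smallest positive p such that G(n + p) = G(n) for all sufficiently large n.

13

n :  0  1  2  3  4  5  6  7  8  9 10 11 12 13 14 15 16 17 18 19 20 21 22 23 24 25 26 27
G :  0  0  0  0  1  1  1  1  0  2  2  2  1  0  0  0  0  1  1  1  1  0  2  2  2  1  0  0
G(n+13) = G(n) holds for n = 0,…,8 (a full window of length max(S) = 9), so the sequence is purely periodic with period 13.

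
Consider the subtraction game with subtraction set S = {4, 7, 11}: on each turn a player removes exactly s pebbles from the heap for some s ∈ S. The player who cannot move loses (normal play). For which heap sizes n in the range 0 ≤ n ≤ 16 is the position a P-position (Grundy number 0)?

n :  0  1  2  3  4  5  6  7  8  9 10 11 12 13 14 15 16
G :  0  0  0  0  1  1  1  1  2  2  2  2  3  3  3  0  0
P-positions are exactly the n with G(n) = 0.

0, 1, 2, 3, 15, 16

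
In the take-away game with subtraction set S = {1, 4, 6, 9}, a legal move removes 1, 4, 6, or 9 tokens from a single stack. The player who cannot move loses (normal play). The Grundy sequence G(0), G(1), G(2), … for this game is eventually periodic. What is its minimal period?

5

G(0) = 0
G(1) = mex{0} = 1
G(2) = mex{1} = 0
G(3) = mex{0} = 1
G(4) = mex{1,0} = 2
G(5) = mex{2,1} = 0
G(6) = mex{0,0,0} = 1
G(7) = mex{1,1,1} = 0
G(8) = mex{0,2,0} = 1
G(9) = mex{1,0,1,0} = 2
G(10) = mex{2,1,2,1} = 0
G(11) = mex{0,0,0,0} = 1
G(12) = mex{1,1,1,1} = 0
G(13) = mex{0,2,0,2} = 1
G(14) = mex{1,0,1,0} = 2
G(15) = mex{2,1,2,1} = 0
G(n+5) = G(n) holds for n = 0,…,8 (a full window of length max(S) = 9), so the sequence is purely periodic with period 5.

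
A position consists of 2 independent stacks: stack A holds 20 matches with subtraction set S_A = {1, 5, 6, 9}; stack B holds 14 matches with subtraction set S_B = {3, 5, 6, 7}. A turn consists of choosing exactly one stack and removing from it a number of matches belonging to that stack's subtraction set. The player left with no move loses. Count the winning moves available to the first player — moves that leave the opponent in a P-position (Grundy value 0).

3

Stack A, S = {1, 5, 6, 9}:
G(0) = 0
G(1) = mex{0} = 1
G(2) = mex{1} = 0
G(3) = mex{0} = 1
G(4) = mex{1} = 0
G(5) = mex{0,0} = 1
G(6) = mex{1,1,0} = 2
G(7) = mex{2,0,1} = 3
G(8) = mex{3,1,0} = 2
G(9) = mex{2,0,1,0} = 3
G(10) = mex{3,1,0,1} = 2
G(11) = mex{2,2,1,0} = 3
G(12) = mex{3,3,2,1} = 0
G(13) = mex{0,2,3,0} = 1
G(14) = mex{1,3,2,1} = 0
G(15) = mex{0,2,3,2} = 1
G(16) = mex{1,3,2,3} = 0
G(17) = mex{0,0,3,2} = 1
G(18) = mex{1,1,0,3} = 2
G(19) = mex{2,0,1,2} = 3
G(20) = mex{3,1,0,3} = 2
G_A(20) = 2.
Stack B, S = {3, 5, 6, 7}:
G(0) = 0
G(1) = mex{} = 0
G(2) = mex{} = 0
G(3) = mex{0} = 1
G(4) = mex{0} = 1
G(5) = mex{0,0} = 1
G(6) = mex{1,0,0} = 2
G(7) = mex{1,0,0,0} = 2
G(8) = mex{1,1,0,0} = 2
G(9) = mex{2,1,1,0} = 3
G(10) = mex{2,1,1,1} = 0
G(11) = mex{2,2,1,1} = 0
G(12) = mex{3,2,2,1} = 0
G(13) = mex{0,2,2,2} = 1
G(14) = mex{0,3,2,2} = 1
G_B(14) = 1.
Combined Grundy value = 2 ⊕ 1 = 3.
A winning move leaves total XOR = 0, i.e. changes one component's Grundy value g to g ⊕ X where X is the current total.
Stack A: need g' = 2⊕3 = 1. Options: 20−1→G=3, 20−5→G=1, 20−6→G=0, 20−9→G=3. Hits: 1.
Stack B: need g' = 1⊕3 = 2. Options: 14−3→G=0, 14−5→G=3, 14−6→G=2, 14−7→G=2. Hits: 2.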